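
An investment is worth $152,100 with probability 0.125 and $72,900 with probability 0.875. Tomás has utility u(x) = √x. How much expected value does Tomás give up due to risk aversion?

E[u] = 0.125·√152100 + 0.875·√72900 = 0.125·390 + 0.875·270 = 285
CE = (285)² = 81225
Risk premium = EV − CE = 82800 − 81225 = 1575

$1,575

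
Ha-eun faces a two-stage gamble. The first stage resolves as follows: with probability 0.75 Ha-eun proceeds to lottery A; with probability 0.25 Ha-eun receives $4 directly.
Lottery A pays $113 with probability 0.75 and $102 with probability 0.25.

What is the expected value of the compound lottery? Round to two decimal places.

$83.69

EV(A) = 0.75 × 113 + 0.25 × 102 = 84.75 + 25.5 = 110.25
Branch B: 4 (certain)
Overall = 0.75 × 110.25 + 0.25 × 4 = 82.6875 + 1 = 83.6875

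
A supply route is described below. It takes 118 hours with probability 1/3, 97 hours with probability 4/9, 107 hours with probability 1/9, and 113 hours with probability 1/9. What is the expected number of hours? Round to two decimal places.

106.89 hours

EV = 1/3 × 118 + 4/9 × 97 + 1/9 × 107 + 1/9 × 113 = 39.3333 + 43.1111 + 11.8889 + 12.5556 = 106.8889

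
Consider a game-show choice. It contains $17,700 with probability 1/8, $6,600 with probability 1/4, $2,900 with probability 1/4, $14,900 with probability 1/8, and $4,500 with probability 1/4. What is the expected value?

EV = 1/8 × 17700 + 1/4 × 6600 + 1/4 × 2900 + 1/8 × 14900 + 1/4 × 4500 = 2212.5 + 1650 + 725 + 1862.5 + 1125 = 7575

$7,575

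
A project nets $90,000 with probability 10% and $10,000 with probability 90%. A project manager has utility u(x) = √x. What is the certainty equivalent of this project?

$14,400

E[u] = 0.1·√90000 + 0.9·√10000 = 0.1·300 + 0.9·100 = 120
CE = (120)² = 14400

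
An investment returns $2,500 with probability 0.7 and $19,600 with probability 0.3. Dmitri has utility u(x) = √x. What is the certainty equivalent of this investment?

E[u] = 0.7·√2500 + 0.3·√19600 = 0.7·50 + 0.3·140 = 77
CE = (77)² = 5929

$5,929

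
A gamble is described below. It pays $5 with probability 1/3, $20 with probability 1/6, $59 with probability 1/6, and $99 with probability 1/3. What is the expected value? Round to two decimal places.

$47.83

EV = 1/3 × 5 + 1/6 × 20 + 1/6 × 59 + 1/3 × 99 = 1.6667 + 3.3333 + 9.8333 + 33 = 47.8333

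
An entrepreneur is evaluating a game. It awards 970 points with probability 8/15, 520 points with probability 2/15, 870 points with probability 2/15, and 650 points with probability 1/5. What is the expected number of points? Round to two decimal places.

832.67 points

EV = 8/15 × 970 + 2/15 × 520 + 2/15 × 870 + 1/5 × 650 = 517.3333 + 69.3333 + 116 + 130 = 832.6667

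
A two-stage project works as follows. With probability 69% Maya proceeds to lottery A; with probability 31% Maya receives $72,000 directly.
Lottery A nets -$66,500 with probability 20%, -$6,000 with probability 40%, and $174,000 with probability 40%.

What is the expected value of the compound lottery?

$59,511

EV(A) = 0.2 × (-66500) + 0.4 × (-6000) + 0.4 × 174000 = -13300 − 2400 + 69600 = 53900
Branch B: 72000 (certain)
Overall = 0.69 × 53900 + 0.31 × 72000 = 37191 + 22320 = 59511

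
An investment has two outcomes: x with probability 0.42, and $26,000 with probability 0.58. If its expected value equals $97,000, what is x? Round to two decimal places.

x = $195,047.62

0.42·x + 0.58·26000 = 97000
0.42·x = 97000 − 15080 = 81920
x = 81920 / 0.42 = 195047.6190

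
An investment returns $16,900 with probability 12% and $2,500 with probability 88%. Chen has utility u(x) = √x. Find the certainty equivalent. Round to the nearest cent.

$3,552.16

E[u] = 0.12·√16900 + 0.88·√2500 = 0.12·130 + 0.88·50 = 59.6
CE = (59.6)² = 3552.16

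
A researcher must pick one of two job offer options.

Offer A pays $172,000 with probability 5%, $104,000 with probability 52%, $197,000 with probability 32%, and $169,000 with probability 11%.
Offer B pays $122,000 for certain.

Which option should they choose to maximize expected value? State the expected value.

Offer A = 0.05 × 172000 + 0.52 × 104000 + 0.32 × 197000 + 0.11 × 169000 = 8600 + 54080 + 63040 + 18590 = 144310
Offer B: 122000 (certain)

Offer A ($144,310)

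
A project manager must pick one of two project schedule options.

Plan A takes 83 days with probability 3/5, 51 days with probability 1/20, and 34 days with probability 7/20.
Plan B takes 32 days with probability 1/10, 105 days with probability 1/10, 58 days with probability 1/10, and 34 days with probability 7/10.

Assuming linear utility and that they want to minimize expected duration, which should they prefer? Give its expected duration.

Plan A = 3/5 × 83 + 1/20 × 51 + 7/20 × 34 = 49.8 + 2.55 + 11.9 = 64.25
Plan B = 1/10 × 32 + 1/10 × 105 + 1/10 × 58 + 7/10 × 34 = 3.2 + 10.5 + 5.8 + 23.8 = 43.3

Plan B (43.3 days)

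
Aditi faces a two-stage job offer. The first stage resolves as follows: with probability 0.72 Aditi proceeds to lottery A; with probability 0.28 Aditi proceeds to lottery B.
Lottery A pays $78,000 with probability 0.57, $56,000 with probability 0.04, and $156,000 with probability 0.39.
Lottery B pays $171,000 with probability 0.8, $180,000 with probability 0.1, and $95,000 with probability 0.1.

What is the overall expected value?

EV(A) = 0.57 × 78000 + 0.04 × 56000 + 0.39 × 156000 = 44460 + 2240 + 60840 = 107540
EV(B) = 0.8 × 171000 + 0.1 × 180000 + 0.1 × 95000 = 136800 + 18000 + 9500 = 164300
Overall = 0.72 × 107540 + 0.28 × 164300 = 77428.8 + 46004 = 123432.8

$123,432.80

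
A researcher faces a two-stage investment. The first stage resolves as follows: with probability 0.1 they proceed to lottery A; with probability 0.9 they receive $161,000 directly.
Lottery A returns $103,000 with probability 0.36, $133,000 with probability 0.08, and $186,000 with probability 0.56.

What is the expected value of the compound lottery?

$160,088

EV(A) = 0.36 × 103000 + 0.08 × 133000 + 0.56 × 186000 = 37080 + 10640 + 104160 = 151880
Branch B: 161000 (certain)
Overall = 0.1 × 151880 + 0.9 × 161000 = 15188 + 144900 = 160088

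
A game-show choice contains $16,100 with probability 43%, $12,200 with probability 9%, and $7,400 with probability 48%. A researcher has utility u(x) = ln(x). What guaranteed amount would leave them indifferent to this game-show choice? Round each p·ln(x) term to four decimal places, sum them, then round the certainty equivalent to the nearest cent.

E[u] = 0.43·ln(16100) + 0.09·ln(12200) + 0.48·ln(7400) = 4.1652 + 0.8468 + 4.2764 = 9.2884
CE = e^9.2884 ≈ 10811.87

$10,811.87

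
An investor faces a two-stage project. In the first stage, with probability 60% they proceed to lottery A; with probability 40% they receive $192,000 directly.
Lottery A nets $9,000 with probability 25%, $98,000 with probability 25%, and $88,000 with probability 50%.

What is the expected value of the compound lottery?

$119,250

EV(A) = 0.25 × 9000 + 0.25 × 98000 + 0.5 × 88000 = 2250 + 24500 + 44000 = 70750
Branch B: 192000 (certain)
Overall = 0.6 × 70750 + 0.4 × 192000 = 42450 + 76800 = 119250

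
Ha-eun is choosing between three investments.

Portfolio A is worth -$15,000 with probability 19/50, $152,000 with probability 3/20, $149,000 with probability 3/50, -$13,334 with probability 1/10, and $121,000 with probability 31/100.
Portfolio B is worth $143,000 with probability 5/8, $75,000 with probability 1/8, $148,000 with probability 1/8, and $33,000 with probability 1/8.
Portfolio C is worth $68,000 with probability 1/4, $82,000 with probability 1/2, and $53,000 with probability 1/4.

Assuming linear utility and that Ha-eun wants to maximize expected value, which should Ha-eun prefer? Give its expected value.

Portfolio A = 19/50 × (-15000) + 3/20 × 152000 + 3/50 × 149000 + 1/10 × (-13334) + 31/100 × 121000 = -5700 + 22800 + 8940 − 1333.4 + 37510 = 62216.6
Portfolio B = 5/8 × 143000 + 1/8 × 75000 + 1/8 × 148000 + 1/8 × 33000 = 89375 + 9375 + 18500 + 4125 = 121375
Portfolio C = 1/4 × 68000 + 1/2 × 82000 + 1/4 × 53000 = 17000 + 41000 + 13250 = 71250

Portfolio B ($121,375)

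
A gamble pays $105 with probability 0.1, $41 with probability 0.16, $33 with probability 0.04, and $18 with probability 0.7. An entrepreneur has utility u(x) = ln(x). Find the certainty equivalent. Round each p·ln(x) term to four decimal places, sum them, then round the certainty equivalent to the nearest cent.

E[u] = 0.1·ln(105) + 0.16·ln(41) + 0.04·ln(33) + 0.7·ln(18) = 0.4654 + 0.5942 + 0.1399 + 2.0233 = 3.2228
CE = e^3.2228 ≈ 25.10

$25.10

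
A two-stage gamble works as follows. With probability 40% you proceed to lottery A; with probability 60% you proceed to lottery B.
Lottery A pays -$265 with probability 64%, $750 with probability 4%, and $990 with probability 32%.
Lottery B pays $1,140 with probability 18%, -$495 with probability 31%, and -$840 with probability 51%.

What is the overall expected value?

-$155.11

EV(A) = 0.64 × (-265) + 0.04 × 750 + 0.32 × 990 = -169.6 + 30 + 316.8 = 177.2
EV(B) = 0.18 × 1140 + 0.31 × (-495) + 0.51 × (-840) = 205.2 − 153.45 − 428.4 = -376.65
Overall = 0.4 × 177.2 + 0.6 × (-376.65) = 70.88 − 225.99 = -155.11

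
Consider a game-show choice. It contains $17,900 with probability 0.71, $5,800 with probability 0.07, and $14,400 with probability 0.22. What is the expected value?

EV = 0.71 × 17900 + 0.07 × 5800 + 0.22 × 14400 = 12709 + 406 + 3168 = 16283

$16,283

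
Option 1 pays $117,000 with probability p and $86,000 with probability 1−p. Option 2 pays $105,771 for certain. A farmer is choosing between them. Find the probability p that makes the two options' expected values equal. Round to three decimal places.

p·117000 + (1−p)·86000 = 105771
31000p + 86000 = 105771
p = (105771 − 86000) / 31000

p = 0.638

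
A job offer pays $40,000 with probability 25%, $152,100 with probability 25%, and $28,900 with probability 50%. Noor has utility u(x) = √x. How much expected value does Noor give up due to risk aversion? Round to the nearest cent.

$8,418.75

E[u] = 0.25·√40000 + 0.25·√152100 + 0.5·√28900 = 0.25·200 + 0.25·390 + 0.5·170 = 232.5
CE = (232.5)² = 54056.25
Risk premium = EV − CE = 62475 − 54056.25 = 8418.75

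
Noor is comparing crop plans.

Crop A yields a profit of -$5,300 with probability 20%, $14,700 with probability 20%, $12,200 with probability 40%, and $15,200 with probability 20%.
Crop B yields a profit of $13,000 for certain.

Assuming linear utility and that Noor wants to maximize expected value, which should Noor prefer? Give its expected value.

Crop B ($13,000)

Crop A = 0.2 × (-5300) + 0.2 × 14700 + 0.4 × 12200 + 0.2 × 15200 = -1060 + 2940 + 4880 + 3040 = 9800
Crop B: 13000 (certain)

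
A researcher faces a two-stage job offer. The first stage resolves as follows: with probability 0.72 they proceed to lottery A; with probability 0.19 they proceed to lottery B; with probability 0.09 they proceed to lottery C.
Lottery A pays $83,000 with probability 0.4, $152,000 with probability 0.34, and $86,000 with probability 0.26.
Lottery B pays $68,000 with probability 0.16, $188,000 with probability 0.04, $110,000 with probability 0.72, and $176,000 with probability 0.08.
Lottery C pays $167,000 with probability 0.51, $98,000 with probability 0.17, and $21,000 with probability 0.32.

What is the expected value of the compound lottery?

$108,201.50

EV(A) = 0.4 × 83000 + 0.34 × 152000 + 0.26 × 86000 = 33200 + 51680 + 22360 = 107240
EV(B) = 0.16 × 68000 + 0.04 × 188000 + 0.72 × 110000 + 0.08 × 176000 = 10880 + 7520 + 79200 + 14080 = 111680
EV(C) = 0.51 × 167000 + 0.17 × 98000 + 0.32 × 21000 = 85170 + 16660 + 6720 = 108550
Overall = 0.72 × 107240 + 0.19 × 111680 + 0.09 × 108550 = 77212.8 + 21219.2 + 9769.5 = 108201.5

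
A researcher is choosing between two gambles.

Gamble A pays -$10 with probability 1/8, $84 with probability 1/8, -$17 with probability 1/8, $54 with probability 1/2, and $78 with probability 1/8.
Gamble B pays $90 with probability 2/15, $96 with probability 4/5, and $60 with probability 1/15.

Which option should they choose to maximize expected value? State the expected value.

Gamble A = 1/8 × (-10) + 1/8 × 84 + 1/8 × (-17) + 1/2 × 54 + 1/8 × 78 = -1.25 + 10.5 − 2.125 + 27 + 9.75 = 43.875
Gamble B = 2/15 × 90 + 4/5 × 96 + 1/15 × 60 = 12 + 76.8 + 4 = 92.8

Gamble B ($92.80)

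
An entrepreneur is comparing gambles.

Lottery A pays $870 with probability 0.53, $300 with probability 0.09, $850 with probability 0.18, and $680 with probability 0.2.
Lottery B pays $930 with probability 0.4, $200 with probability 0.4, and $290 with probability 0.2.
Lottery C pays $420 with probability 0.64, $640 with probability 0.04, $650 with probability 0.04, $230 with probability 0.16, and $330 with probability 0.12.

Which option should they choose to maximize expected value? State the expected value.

Lottery A = 0.53 × 870 + 0.09 × 300 + 0.18 × 850 + 0.2 × 680 = 461.1 + 27 + 153 + 136 = 777.1
Lottery B = 0.4 × 930 + 0.4 × 200 + 0.2 × 290 = 372 + 80 + 58 = 510
Lottery C = 0.64 × 420 + 0.04 × 640 + 0.04 × 650 + 0.16 × 230 + 0.12 × 330 = 268.8 + 25.6 + 26 + 36.8 + 39.6 = 396.8

Lottery A ($777.10)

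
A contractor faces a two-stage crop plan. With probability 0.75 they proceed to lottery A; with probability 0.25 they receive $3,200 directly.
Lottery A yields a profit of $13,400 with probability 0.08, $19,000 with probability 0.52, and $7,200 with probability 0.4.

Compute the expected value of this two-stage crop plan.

$11,174

EV(A) = 0.08 × 13400 + 0.52 × 19000 + 0.4 × 7200 = 1072 + 9880 + 2880 = 13832
Branch B: 3200 (certain)
Overall = 0.75 × 13832 + 0.25 × 3200 = 10374 + 800 = 11174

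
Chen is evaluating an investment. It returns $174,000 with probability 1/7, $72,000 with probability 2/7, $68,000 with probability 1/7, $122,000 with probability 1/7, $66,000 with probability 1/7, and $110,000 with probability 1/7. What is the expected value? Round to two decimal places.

$97,714.29

EV = 1/7 × 174000 + 2/7 × 72000 + 1/7 × 68000 + 1/7 × 122000 + 1/7 × 66000 + 1/7 × 110000 = 24857.1429 + 20571.4286 + 9714.2857 + 17428.5714 + 9428.5714 + 15714.2857 = 97714.2857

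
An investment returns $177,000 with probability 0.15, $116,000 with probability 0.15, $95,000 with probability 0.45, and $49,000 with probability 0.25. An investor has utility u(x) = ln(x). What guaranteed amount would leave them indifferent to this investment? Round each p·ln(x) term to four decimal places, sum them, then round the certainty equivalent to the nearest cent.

$91,071.48

E[u] = 0.15·ln(177000) + 0.15·ln(116000) + 0.45·ln(95000) + 0.25·ln(49000) = 1.8126 + 1.7492 + 5.1577 + 2.6999 = 11.4194
CE = e^11.4194 ≈ 91071.48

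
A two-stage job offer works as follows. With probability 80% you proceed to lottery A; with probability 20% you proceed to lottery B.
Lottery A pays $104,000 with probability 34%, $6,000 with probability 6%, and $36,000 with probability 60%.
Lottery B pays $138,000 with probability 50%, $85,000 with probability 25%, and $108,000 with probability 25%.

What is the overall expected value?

$69,306

EV(A) = 0.34 × 104000 + 0.06 × 6000 + 0.6 × 36000 = 35360 + 360 + 21600 = 57320
EV(B) = 0.5 × 138000 + 0.25 × 85000 + 0.25 × 108000 = 69000 + 21250 + 27000 = 117250
Overall = 0.8 × 57320 + 0.2 × 117250 = 45856 + 23450 = 69306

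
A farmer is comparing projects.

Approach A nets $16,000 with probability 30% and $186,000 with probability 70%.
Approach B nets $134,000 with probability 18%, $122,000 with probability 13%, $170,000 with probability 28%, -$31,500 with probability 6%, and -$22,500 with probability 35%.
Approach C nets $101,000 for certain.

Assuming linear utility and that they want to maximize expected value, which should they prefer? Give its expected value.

Approach A ($135,000)

Approach A = 0.3 × 16000 + 0.7 × 186000 = 4800 + 130200 = 135000
Approach B = 0.18 × 134000 + 0.13 × 122000 + 0.28 × 170000 + 0.06 × (-31500) + 0.35 × (-22500) = 24120 + 15860 + 47600 − 1890 − 7875 = 77815
Approach C: 101000 (certain)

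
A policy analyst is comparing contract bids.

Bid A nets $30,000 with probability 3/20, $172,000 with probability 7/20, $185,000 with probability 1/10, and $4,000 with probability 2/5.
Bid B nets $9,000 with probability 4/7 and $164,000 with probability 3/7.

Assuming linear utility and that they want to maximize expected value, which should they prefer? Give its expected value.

Bid A = 3/20 × 30000 + 7/20 × 172000 + 1/10 × 185000 + 2/5 × 4000 = 4500 + 60200 + 18500 + 1600 = 84800
Bid B = 4/7 × 9000 + 3/7 × 164000 = 5142.8571 + 70285.7143 = 75428.5714

Bid A ($84,800)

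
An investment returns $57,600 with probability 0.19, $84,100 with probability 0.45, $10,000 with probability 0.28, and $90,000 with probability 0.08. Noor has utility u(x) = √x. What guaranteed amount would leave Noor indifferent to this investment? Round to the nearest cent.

E[u] = 0.19·√57600 + 0.45·√84100 + 0.28·√10000 + 0.08·√90000 = 0.19·240 + 0.45·290 + 0.28·100 + 0.08·300 = 228.1
CE = (228.1)² = 52029.61

$52,029.61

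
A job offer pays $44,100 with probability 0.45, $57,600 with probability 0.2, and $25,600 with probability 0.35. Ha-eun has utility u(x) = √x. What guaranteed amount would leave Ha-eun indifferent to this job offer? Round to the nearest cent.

E[u] = 0.45·√44100 + 0.2·√57600 + 0.35·√25600 = 0.45·210 + 0.2·240 + 0.35·160 = 198.5
CE = (198.5)² = 39402.25

$39,402.25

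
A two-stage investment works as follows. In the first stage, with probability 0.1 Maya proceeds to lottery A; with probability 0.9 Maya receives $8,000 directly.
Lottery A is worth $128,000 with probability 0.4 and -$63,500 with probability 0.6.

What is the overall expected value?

EV(A) = 0.4 × 128000 + 0.6 × (-63500) = 51200 − 38100 = 13100
Branch B: 8000 (certain)
Overall = 0.1 × 13100 + 0.9 × 8000 = 1310 + 7200 = 8510

$8,510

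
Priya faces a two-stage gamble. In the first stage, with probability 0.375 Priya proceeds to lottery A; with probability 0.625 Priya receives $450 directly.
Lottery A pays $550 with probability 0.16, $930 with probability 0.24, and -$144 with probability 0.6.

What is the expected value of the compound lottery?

EV(A) = 0.16 × 550 + 0.24 × 930 + 0.6 × (-144) = 88 + 223.2 − 86.4 = 224.8
Branch B: 450 (certain)
Overall = 0.375 × 224.8 + 0.625 × 450 = 84.3 + 281.25 = 365.55

$365.55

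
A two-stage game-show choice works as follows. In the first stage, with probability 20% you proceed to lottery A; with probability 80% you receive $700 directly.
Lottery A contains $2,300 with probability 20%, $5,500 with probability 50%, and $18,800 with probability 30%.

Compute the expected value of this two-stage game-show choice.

$2,330

EV(A) = 0.2 × 2300 + 0.5 × 5500 + 0.3 × 18800 = 460 + 2750 + 5640 = 8850
Branch B: 700 (certain)
Overall = 0.2 × 8850 + 0.8 × 700 = 1770 + 560 = 2330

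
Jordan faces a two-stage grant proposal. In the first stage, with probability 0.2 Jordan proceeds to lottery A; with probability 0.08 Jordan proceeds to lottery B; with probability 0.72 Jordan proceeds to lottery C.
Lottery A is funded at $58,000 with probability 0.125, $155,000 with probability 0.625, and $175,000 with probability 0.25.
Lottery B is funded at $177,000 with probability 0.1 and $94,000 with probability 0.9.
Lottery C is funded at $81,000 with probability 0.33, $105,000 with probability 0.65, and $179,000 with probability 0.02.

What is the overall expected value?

EV(A) = 0.125 × 58000 + 0.625 × 155000 + 0.25 × 175000 = 7250 + 96875 + 43750 = 147875
EV(B) = 0.1 × 177000 + 0.9 × 94000 = 17700 + 84600 = 102300
EV(C) = 0.33 × 81000 + 0.65 × 105000 + 0.02 × 179000 = 26730 + 68250 + 3580 = 98560
Overall = 0.2 × 147875 + 0.08 × 102300 + 0.72 × 98560 = 29575 + 8184 + 70963.2 = 108722.2

$108,722.20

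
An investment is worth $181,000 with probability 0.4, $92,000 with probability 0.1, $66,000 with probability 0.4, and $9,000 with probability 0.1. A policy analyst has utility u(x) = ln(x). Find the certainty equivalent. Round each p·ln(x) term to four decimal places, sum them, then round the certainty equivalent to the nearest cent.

$83,700.48

E[u] = 0.4·ln(181000) + 0.1·ln(92000) + 0.4·ln(66000) + 0.1·ln(9000) = 4.8425 + 1.1430 + 4.4390 + 0.9105 = 11.3350
CE = e^11.3350 ≈ 83700.48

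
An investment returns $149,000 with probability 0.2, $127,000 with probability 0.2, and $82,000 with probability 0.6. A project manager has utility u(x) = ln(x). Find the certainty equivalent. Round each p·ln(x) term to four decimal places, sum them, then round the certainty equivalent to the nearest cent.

E[u] = 0.2·ln(149000) + 0.2·ln(127000) + 0.6·ln(82000) = 2.3823 + 2.3504 + 6.7887 = 11.5214
CE = e^11.5214 ≈ 100851.05

$100,851.05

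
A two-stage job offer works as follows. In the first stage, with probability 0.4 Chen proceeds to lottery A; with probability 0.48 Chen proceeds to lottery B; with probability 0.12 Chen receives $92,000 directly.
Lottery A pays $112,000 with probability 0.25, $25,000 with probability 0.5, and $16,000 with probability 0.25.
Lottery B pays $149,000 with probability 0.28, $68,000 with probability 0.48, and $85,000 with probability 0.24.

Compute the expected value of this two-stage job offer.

EV(A) = 0.25 × 112000 + 0.5 × 25000 + 0.25 × 16000 = 28000 + 12500 + 4000 = 44500
EV(B) = 0.28 × 149000 + 0.48 × 68000 + 0.24 × 85000 = 41720 + 32640 + 20400 = 94760
Branch C: 92000 (certain)
Overall = 0.4 × 44500 + 0.48 × 94760 + 0.12 × 92000 = 17800 + 45484.8 + 11040 = 74324.8

$74,324.80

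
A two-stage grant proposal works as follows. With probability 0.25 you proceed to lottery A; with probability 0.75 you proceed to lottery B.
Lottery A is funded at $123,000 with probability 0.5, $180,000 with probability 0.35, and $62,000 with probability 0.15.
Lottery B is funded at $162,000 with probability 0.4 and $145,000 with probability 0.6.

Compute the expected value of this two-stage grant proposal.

EV(A) = 0.5 × 123000 + 0.35 × 180000 + 0.15 × 62000 = 61500 + 63000 + 9300 = 133800
EV(B) = 0.4 × 162000 + 0.6 × 145000 = 64800 + 87000 = 151800
Overall = 0.25 × 133800 + 0.75 × 151800 = 33450 + 113850 = 147300

$147,300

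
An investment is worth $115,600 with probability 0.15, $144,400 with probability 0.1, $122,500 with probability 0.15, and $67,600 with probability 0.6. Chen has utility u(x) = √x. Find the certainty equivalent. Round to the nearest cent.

$88,506.25

E[u] = 0.15·√115600 + 0.1·√144400 + 0.15·√122500 + 0.6·√67600 = 0.15·340 + 0.1·380 + 0.15·350 + 0.6·260 = 297.5
CE = (297.5)² = 88506.25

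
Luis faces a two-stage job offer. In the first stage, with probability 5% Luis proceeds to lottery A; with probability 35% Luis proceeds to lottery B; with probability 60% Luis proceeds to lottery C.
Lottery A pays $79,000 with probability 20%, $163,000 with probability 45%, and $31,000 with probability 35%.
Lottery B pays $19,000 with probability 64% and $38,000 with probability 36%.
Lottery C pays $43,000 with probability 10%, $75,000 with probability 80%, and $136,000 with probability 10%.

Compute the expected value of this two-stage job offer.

$60,784

EV(A) = 0.2 × 79000 + 0.45 × 163000 + 0.35 × 31000 = 15800 + 73350 + 10850 = 100000
EV(B) = 0.64 × 19000 + 0.36 × 38000 = 12160 + 13680 = 25840
EV(C) = 0.1 × 43000 + 0.8 × 75000 + 0.1 × 136000 = 4300 + 60000 + 13600 = 77900
Overall = 0.05 × 100000 + 0.35 × 25840 + 0.6 × 77900 = 5000 + 9044 + 46740 = 60784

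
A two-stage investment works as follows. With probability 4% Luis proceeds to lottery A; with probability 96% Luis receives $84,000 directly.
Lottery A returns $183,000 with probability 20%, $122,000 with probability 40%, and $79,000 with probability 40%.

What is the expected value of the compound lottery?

EV(A) = 0.2 × 183000 + 0.4 × 122000 + 0.4 × 79000 = 36600 + 48800 + 31600 = 117000
Branch B: 84000 (certain)
Overall = 0.04 × 117000 + 0.96 × 84000 = 4680 + 80640 = 85320

$85,320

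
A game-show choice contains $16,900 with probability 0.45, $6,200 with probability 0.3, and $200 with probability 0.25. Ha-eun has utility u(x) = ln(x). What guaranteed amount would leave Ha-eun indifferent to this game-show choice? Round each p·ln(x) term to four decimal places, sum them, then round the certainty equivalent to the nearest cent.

$4,126.15

E[u] = 0.45·ln(16900) + 0.3·ln(6200) + 0.25·ln(200) = 4.3808 + 2.6197 + 1.3246 = 8.3251
CE = e^8.3251 ≈ 4126.15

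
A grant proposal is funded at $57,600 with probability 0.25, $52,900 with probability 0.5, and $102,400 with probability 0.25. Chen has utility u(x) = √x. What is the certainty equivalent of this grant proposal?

E[u] = 0.25·√57600 + 0.5·√52900 + 0.25·√102400 = 0.25·240 + 0.5·230 + 0.25·320 = 255
CE = (255)² = 65025

$65,025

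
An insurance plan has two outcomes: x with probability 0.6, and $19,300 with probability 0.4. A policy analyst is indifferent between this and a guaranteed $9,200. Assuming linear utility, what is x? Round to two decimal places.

x = $2,466.67

0.6·x + 0.4·19300 = 9200
0.6·x = 9200 − 7720 = 1480
x = 1480 / 0.6 = 2466.6667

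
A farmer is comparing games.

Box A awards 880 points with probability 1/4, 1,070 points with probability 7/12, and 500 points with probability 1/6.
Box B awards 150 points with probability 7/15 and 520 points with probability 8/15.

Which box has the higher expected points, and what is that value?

Box A (927.5 points)

Box A = 1/4 × 880 + 7/12 × 1070 + 1/6 × 500 = 220 + 624.1667 + 83.3333 = 927.5
Box B = 7/15 × 150 + 8/15 × 520 = 70 + 277.3333 = 347.3333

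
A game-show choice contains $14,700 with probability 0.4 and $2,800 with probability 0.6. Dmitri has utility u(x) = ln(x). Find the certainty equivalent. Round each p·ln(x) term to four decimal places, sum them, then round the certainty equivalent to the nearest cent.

$5,434.92

E[u] = 0.4·ln(14700) + 0.6·ln(2800) = 3.8382 + 4.7624 = 8.6006
CE = e^8.6006 ≈ 5434.92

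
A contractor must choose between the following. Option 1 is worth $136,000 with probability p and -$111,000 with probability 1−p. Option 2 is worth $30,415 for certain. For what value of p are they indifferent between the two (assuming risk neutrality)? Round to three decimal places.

p·136000 + (1−p)·(-111000) = 30415
247000p − 111000 = 30415
p = (30415 + 111000) / 247000

p = 0.573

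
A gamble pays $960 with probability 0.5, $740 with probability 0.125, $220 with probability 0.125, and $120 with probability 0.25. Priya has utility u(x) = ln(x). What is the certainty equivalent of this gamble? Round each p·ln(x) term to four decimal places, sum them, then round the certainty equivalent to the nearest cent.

E[u] = 0.5·ln(960) + 0.125·ln(740) + 0.125·ln(220) + 0.25·ln(120) = 3.4335 + 0.8258 + 0.6742 + 1.1969 = 6.1304
CE = e^6.1304 ≈ 459.62

$459.62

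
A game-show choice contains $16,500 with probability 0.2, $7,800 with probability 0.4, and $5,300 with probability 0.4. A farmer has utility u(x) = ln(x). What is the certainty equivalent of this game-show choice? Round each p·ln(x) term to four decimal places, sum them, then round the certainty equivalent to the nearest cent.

$7,763.59

E[u] = 0.2·ln(16500) + 0.4·ln(7800) + 0.4·ln(5300) = 1.9422 + 3.5848 + 3.4302 = 8.9572
CE = e^8.9572 ≈ 7763.59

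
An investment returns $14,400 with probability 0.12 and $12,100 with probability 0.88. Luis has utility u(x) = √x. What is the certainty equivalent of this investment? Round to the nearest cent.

E[u] = 0.12·√14400 + 0.88·√12100 = 0.12·120 + 0.88·110 = 111.2
CE = (111.2)² = 12365.44

$12,365.44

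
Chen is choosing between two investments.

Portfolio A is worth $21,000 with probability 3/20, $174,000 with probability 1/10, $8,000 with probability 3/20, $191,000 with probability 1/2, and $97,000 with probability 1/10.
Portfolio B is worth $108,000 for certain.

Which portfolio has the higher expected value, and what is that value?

Portfolio A ($126,950)

Portfolio A = 3/20 × 21000 + 1/10 × 174000 + 3/20 × 8000 + 1/2 × 191000 + 1/10 × 97000 = 3150 + 17400 + 1200 + 95500 + 9700 = 126950
Portfolio B: 108000 (certain)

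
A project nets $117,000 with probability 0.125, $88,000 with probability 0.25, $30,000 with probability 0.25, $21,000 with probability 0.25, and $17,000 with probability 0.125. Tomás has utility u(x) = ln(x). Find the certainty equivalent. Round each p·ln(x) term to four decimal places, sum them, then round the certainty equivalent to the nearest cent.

E[u] = 0.125·ln(117000) + 0.25·ln(88000) + 0.25·ln(30000) + 0.25·ln(21000) + 0.125·ln(17000) = 1.4587 + 2.8463 + 2.5772 + 2.4881 + 1.2176 = 10.5879
CE = e^10.5879 ≈ 39652.13

$39,652.13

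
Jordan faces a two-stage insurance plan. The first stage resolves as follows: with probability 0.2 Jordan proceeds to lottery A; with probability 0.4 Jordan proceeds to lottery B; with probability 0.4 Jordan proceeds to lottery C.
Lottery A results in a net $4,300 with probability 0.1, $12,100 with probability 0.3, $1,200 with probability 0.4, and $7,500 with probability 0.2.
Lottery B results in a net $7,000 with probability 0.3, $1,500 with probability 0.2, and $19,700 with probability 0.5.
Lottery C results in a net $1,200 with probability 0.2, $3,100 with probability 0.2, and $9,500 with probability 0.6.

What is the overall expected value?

EV(A) = 0.1 × 4300 + 0.3 × 12100 + 0.4 × 1200 + 0.2 × 7500 = 430 + 3630 + 480 + 1500 = 6040
EV(B) = 0.3 × 7000 + 0.2 × 1500 + 0.5 × 19700 = 2100 + 300 + 9850 = 12250
EV(C) = 0.2 × 1200 + 0.2 × 3100 + 0.6 × 9500 = 240 + 620 + 5700 = 6560
Overall = 0.2 × 6040 + 0.4 × 12250 + 0.4 × 6560 = 1208 + 4900 + 2624 = 8732

$8,732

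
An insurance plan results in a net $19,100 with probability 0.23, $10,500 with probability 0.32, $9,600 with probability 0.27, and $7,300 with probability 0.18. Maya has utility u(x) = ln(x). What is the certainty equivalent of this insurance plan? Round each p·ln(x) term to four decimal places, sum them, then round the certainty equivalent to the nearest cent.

E[u] = 0.23·ln(19100) + 0.32·ln(10500) + 0.27·ln(9600) + 0.18·ln(7300) = 2.2672 + 2.9629 + 2.4758 + 1.6012 = 9.3071
CE = e^9.3071 ≈ 11015.96

$11,015.96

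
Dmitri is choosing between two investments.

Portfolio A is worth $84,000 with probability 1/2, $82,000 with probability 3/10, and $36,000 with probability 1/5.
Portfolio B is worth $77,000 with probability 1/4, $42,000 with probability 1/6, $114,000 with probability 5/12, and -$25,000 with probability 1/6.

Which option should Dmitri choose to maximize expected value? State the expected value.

Portfolio A ($73,800)

Portfolio A = 1/2 × 84000 + 3/10 × 82000 + 1/5 × 36000 = 42000 + 24600 + 7200 = 73800
Portfolio B = 1/4 × 77000 + 1/6 × 42000 + 5/12 × 114000 + 1/6 × (-25000) = 19250 + 7000 + 47500 − 4166.6667 = 69583.3333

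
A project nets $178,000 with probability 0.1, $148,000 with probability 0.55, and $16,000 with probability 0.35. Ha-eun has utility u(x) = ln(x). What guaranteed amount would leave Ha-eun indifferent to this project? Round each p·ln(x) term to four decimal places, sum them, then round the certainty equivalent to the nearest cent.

$69,203.04

E[u] = 0.1·ln(178000) + 0.55·ln(148000) + 0.35·ln(16000) = 1.2090 + 6.5477 + 3.3881 = 11.1448
CE = e^11.1448 ≈ 69203.04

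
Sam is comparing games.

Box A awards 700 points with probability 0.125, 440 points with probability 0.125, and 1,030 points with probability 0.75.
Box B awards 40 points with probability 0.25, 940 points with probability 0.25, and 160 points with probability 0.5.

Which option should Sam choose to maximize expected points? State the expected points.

Box A (915 points)

Box A = 0.125 × 700 + 0.125 × 440 + 0.75 × 1030 = 87.5 + 55 + 772.5 = 915
Box B = 0.25 × 40 + 0.25 × 940 + 0.5 × 160 = 10 + 235 + 80 = 325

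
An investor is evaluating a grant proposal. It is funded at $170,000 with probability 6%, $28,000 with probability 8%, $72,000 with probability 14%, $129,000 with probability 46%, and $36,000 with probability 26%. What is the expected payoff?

EV = 0.06 × 170000 + 0.08 × 28000 + 0.14 × 72000 + 0.46 × 129000 + 0.26 × 36000 = 10200 + 2240 + 10080 + 59340 + 9360 = 91220

$91,220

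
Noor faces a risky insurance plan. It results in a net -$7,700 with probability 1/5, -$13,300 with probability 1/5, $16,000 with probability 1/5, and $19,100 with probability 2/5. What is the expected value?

$6,640

EV = 1/5 × (-7700) + 1/5 × (-13300) + 1/5 × 16000 + 2/5 × 19100 = -1540 − 2660 + 3200 + 7640 = 6640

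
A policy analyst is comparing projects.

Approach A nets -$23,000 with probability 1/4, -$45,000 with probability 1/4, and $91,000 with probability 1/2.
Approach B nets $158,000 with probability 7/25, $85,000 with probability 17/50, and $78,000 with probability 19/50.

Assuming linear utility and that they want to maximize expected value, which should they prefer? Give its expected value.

Approach A = 1/4 × (-23000) + 1/4 × (-45000) + 1/2 × 91000 = -5750 − 11250 + 45500 = 28500
Approach B = 7/25 × 158000 + 17/50 × 85000 + 19/50 × 78000 = 44240 + 28900 + 29640 = 102780

Approach B ($102,780)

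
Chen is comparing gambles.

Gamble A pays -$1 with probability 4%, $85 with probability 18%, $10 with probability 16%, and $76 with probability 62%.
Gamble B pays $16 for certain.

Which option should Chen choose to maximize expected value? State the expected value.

Gamble A ($63.98)

Gamble A = 0.04 × (-1) + 0.18 × 85 + 0.16 × 10 + 0.62 × 76 = -0.04 + 15.3 + 1.6 + 47.12 = 63.98
Gamble B: 16 (certain)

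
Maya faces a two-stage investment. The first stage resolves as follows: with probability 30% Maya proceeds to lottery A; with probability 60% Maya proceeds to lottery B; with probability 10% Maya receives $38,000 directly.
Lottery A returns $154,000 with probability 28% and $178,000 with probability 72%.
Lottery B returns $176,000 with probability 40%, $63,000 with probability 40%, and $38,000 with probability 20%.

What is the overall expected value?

EV(A) = 0.28 × 154000 + 0.72 × 178000 = 43120 + 128160 = 171280
EV(B) = 0.4 × 176000 + 0.4 × 63000 + 0.2 × 38000 = 70400 + 25200 + 7600 = 103200
Branch C: 38000 (certain)
Overall = 0.3 × 171280 + 0.6 × 103200 + 0.1 × 38000 = 51384 + 61920 + 3800 = 117104

$117,104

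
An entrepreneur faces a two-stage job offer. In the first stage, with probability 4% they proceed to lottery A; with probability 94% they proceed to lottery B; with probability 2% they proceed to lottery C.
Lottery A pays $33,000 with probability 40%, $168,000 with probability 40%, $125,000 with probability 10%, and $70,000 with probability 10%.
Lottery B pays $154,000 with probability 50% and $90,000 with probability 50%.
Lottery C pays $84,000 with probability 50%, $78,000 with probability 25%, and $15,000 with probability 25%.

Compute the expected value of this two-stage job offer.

EV(A) = 0.4 × 33000 + 0.4 × 168000 + 0.1 × 125000 + 0.1 × 70000 = 13200 + 67200 + 12500 + 7000 = 99900
EV(B) = 0.5 × 154000 + 0.5 × 90000 = 77000 + 45000 = 122000
EV(C) = 0.5 × 84000 + 0.25 × 78000 + 0.25 × 15000 = 42000 + 19500 + 3750 = 65250
Overall = 0.04 × 99900 + 0.94 × 122000 + 0.02 × 65250 = 3996 + 114680 + 1305 = 119981

$119,981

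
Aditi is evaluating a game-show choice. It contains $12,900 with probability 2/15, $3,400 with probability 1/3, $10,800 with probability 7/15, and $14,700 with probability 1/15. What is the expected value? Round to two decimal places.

EV = 2/15 × 12900 + 1/3 × 3400 + 7/15 × 10800 + 1/15 × 14700 = 1720 + 1133.3333 + 5040 + 980 = 8873.3333

$8,873.33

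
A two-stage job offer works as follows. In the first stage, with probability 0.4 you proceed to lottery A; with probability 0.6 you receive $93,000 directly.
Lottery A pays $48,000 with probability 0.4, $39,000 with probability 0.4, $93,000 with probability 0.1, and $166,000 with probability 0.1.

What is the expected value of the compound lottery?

EV(A) = 0.4 × 48000 + 0.4 × 39000 + 0.1 × 93000 + 0.1 × 166000 = 19200 + 15600 + 9300 + 16600 = 60700
Branch B: 93000 (certain)
Overall = 0.4 × 60700 + 0.6 × 93000 = 24280 + 55800 = 80080

$80,080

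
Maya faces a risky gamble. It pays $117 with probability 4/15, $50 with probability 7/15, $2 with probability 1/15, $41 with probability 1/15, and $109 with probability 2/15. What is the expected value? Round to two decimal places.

$71.93

EV = 4/15 × 117 + 7/15 × 50 + 1/15 × 2 + 1/15 × 41 + 2/15 × 109 = 31.2 + 23.3333 + 0.1333 + 2.7333 + 14.5333 = 71.9333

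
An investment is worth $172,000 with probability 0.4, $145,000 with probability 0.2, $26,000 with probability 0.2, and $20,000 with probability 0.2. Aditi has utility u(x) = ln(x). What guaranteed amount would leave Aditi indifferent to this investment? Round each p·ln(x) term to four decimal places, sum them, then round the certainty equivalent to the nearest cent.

$74,079.94

E[u] = 0.4·ln(172000) + 0.2·ln(145000) + 0.2·ln(26000) + 0.2·ln(20000) = 4.8221 + 2.3769 + 2.0332 + 1.9807 = 11.2129
CE = e^11.2129 ≈ 74079.94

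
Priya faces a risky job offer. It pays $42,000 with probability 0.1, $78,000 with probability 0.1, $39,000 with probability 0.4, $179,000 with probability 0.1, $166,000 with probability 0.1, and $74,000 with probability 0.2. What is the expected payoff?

$76,900

EV = 0.1 × 42000 + 0.1 × 78000 + 0.4 × 39000 + 0.1 × 179000 + 0.1 × 166000 + 0.2 × 74000 = 4200 + 7800 + 15600 + 17900 + 16600 + 14800 = 76900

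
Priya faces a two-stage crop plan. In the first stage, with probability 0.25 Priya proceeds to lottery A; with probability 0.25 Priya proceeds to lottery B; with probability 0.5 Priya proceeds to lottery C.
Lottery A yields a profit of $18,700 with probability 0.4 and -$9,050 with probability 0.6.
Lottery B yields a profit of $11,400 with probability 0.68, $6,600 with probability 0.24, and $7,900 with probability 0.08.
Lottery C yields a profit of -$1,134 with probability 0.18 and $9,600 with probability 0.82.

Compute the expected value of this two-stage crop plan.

$6,838.44

EV(A) = 0.4 × 18700 + 0.6 × (-9050) = 7480 − 5430 = 2050
EV(B) = 0.68 × 11400 + 0.24 × 6600 + 0.08 × 7900 = 7752 + 1584 + 632 = 9968
EV(C) = 0.18 × (-1134) + 0.82 × 9600 = -204.12 + 7872 = 7667.88
Overall = 0.25 × 2050 + 0.25 × 9968 + 0.5 × 7667.88 = 512.5 + 2492 + 3833.94 = 6838.44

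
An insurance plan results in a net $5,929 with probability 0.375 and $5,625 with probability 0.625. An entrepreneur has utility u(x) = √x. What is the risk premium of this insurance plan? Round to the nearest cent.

$0.94

E[u] = 0.375·√5929 + 0.625·√5625 = 0.375·77 + 0.625·75 = 75.75
CE = (75.75)² = 5738.0625
Risk premium = EV − CE = 5739 − 5738.0625 = 0.9375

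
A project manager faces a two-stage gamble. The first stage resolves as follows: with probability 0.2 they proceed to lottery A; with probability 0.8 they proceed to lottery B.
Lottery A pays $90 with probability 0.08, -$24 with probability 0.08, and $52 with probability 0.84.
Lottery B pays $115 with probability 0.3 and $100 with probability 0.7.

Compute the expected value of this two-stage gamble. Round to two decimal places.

EV(A) = 0.08 × 90 + 0.08 × (-24) + 0.84 × 52 = 7.2 − 1.92 + 43.68 = 48.96
EV(B) = 0.3 × 115 + 0.7 × 100 = 34.5 + 70 = 104.5
Overall = 0.2 × 48.96 + 0.8 × 104.5 = 9.792 + 83.6 = 93.392

$93.39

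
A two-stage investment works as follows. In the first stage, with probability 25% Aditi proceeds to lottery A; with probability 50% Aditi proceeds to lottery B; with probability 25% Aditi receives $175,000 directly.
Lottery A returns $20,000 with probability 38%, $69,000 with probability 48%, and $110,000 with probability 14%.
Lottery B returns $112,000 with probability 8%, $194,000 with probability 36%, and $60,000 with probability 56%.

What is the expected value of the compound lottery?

$113,980

EV(A) = 0.38 × 20000 + 0.48 × 69000 + 0.14 × 110000 = 7600 + 33120 + 15400 = 56120
EV(B) = 0.08 × 112000 + 0.36 × 194000 + 0.56 × 60000 = 8960 + 69840 + 33600 = 112400
Branch C: 175000 (certain)
Overall = 0.25 × 56120 + 0.5 × 112400 + 0.25 × 175000 = 14030 + 56200 + 43750 = 113980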